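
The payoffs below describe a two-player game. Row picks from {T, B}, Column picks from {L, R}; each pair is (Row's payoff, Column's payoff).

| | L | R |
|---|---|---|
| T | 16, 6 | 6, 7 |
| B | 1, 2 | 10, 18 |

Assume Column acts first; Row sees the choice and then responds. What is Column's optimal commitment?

R

Work backward from Row's decision.
- L → Row plays T (best of 16, 1); Column gets 6.
- R → Row plays B (best of 6, 10); Column gets 18.
Maximizing over 6, 18, Column chooses R. Subgame-perfect outcome: (B, R) with payoffs (10, 18).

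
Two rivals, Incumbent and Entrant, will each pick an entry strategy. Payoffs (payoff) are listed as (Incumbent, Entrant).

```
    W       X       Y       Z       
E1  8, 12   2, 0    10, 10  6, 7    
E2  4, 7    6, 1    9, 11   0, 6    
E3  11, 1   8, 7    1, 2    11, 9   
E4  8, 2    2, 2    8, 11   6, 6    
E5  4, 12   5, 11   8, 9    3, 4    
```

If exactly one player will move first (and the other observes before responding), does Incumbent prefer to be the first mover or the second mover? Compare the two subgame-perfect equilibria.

first

If Incumbent leads: Entrant's best replies are E1→W, E2→Y, E3→Z, E4→Y, E5→W; Incumbent's induced payoffs 8, 9, 11, 8, 4; outcome (E3, Z), payoffs (11, 9).
If Entrant leads: Incumbent's best replies are W→E3, X→E3, Y→E1, Z→E3; Entrant's induced payoffs 1, 7, 10, 9; outcome (E1, Y), payoffs (10, 10).
Incumbent gets 11 moving first and 10 moving second, so Incumbent prefers to move first.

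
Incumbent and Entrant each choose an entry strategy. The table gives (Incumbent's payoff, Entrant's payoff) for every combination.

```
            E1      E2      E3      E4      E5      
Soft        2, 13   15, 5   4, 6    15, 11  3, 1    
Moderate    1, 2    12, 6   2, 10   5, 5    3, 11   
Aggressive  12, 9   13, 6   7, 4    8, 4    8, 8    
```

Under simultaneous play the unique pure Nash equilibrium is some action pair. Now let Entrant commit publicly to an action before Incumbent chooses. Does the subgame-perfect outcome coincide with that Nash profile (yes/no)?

no

Solve by backward induction (Entrant leads).
- E1 → Incumbent plays Aggressive (best of 2, 1, 12); Entrant gets 9.
- E2 → Incumbent plays Soft (best of 15, 12, 13); Entrant gets 5.
- E3 → Incumbent plays Aggressive (best of 4, 2, 7); Entrant gets 4.
- E4 → Incumbent plays Soft (best of 15, 5, 8); Entrant gets 11.
- E5 → Incumbent plays Aggressive (best of 3, 3, 8); Entrant gets 8.
Entrant's induced payoffs are 9, 5, 4, 11, 8, so Entrant commits to E4. Subgame-perfect outcome: (Soft, E4) with payoffs (15, 11).
For the simultaneous game, intersect best replies.
Incumbent's best replies: E1→Aggressive; E2→Soft; E3→Aggressive; E4→Soft; E5→Aggressive.
Entrant's best replies: Soft→E1; Moderate→E5; Aggressive→E1.
The unique mutual best reply is (Aggressive, E1), giving (12, 9).
Sequential outcome (Soft, E4) differs from the Nash profile (Aggressive, E1).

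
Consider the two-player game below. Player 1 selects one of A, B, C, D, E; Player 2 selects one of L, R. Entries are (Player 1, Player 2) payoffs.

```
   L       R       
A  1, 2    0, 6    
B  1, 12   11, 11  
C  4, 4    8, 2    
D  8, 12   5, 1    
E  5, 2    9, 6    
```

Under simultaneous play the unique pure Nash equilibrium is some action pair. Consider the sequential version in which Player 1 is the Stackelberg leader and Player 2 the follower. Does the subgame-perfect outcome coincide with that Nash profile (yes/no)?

Solve by backward induction (Player 1 leads).
- A: Player 2 compares 2, 6 and picks R; Player 1 would get 0.
- B: Player 2 compares 12, 11 and picks L; Player 1 would get 1.
- C: Player 2 compares 4, 2 and picks L; Player 1 would get 4.
- D: Player 2 compares 12, 1 and picks L; Player 1 would get 8.
- E: Player 2 compares 2, 6 and picks R; Player 1 would get 9.
Player 1's induced payoffs are 0, 1, 4, 8, 9, so Player 1 commits to E. Subgame-perfect outcome: (E, R) with payoffs (9, 6).
Now find the simultaneous Nash equilibrium.
Player 1's best replies: L→D; R→B.
Player 2's best replies: A→R; B→L; C→L; D→L; E→R.
Only (D, L) has each player best-responding; Nash payoffs (8, 12).
Sequential outcome (E, R) differs from the Nash profile (D, L).

no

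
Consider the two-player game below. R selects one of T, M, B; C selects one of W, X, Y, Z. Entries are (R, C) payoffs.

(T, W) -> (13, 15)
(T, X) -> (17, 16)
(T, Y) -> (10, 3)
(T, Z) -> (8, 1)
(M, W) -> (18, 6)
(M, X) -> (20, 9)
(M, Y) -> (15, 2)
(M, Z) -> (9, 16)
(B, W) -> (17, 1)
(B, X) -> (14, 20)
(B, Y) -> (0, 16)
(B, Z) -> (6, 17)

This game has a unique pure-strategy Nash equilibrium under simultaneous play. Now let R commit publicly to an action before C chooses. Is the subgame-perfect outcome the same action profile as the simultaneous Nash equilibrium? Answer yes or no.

Solve by backward induction (R leads).
- T: BR = X, leader payoff 17.
- M: BR = Z, leader payoff 9.
- B: BR = X, leader payoff 14.
Maximizing over 17, 9, 14, R chooses T. Subgame-perfect outcome: (T, X) with payoffs (17, 16).
For the simultaneous game, intersect best replies.
R's best replies: W→M; X→M; Y→M; Z→M.
C's best replies: T→X; M→Z; B→X.
The unique mutual best reply is (M, Z), giving (9, 16).
Sequential outcome (T, X) differs from the Nash profile (M, Z).

no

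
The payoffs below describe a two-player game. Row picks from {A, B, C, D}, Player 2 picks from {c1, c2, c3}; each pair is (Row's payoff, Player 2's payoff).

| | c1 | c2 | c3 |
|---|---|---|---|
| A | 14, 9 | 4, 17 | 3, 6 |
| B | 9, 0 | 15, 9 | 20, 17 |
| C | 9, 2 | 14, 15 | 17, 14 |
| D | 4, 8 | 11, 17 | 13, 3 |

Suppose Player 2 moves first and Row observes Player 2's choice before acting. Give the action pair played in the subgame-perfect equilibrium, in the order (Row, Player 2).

(B, c3)

Work backward from Row's decision.
- c1: BR = A, leader payoff 9.
- c2: BR = B, leader payoff 9.
- c3: BR = B, leader payoff 17.
Player 2's induced payoffs are 9, 9, 17, so Player 2 commits to c3. Subgame-perfect outcome: (B, c3) with payoffs (20, 17).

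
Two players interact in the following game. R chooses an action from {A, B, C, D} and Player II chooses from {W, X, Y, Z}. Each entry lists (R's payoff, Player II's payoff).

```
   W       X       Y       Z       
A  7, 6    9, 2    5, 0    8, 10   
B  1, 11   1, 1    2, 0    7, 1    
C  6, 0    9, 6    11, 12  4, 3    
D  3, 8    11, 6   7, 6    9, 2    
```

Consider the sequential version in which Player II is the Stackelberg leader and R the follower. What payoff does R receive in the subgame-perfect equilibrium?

11

Work backward from R's decision.
- W → R plays A (best of 7, 1, 6, 3); Player II gets 6.
- X → R plays D (best of 9, 1, 9, 11); Player II gets 6.
- Y → R plays C (best of 5, 2, 11, 7); Player II gets 12.
- Z → R plays D (best of 8, 7, 4, 9); Player II gets 2.
Player II's induced payoffs are 6, 6, 12, 2, so Player II commits to Y. Subgame-perfect outcome: (C, Y) with payoffs (11, 12).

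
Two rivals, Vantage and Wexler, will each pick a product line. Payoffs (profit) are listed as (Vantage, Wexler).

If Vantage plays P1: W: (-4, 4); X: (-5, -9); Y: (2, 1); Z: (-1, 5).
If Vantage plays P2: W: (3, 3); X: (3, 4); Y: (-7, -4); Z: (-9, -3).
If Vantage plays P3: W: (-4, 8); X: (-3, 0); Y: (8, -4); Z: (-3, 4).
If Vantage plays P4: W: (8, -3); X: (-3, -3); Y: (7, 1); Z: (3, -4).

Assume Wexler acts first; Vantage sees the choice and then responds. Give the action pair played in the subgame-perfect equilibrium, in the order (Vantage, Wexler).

Backward induction with Wexler moving first.
- W: BR = P4, leader payoff -3.
- X: BR = P2, leader payoff 4.
- Y: BR = P3, leader payoff -4.
- Z: BR = P4, leader payoff -4.
Wexler's induced payoffs are -3, 4, -4, -4, so Wexler commits to X. Subgame-perfect outcome: (P2, X) with payoffs (3, 4).

(P2, X)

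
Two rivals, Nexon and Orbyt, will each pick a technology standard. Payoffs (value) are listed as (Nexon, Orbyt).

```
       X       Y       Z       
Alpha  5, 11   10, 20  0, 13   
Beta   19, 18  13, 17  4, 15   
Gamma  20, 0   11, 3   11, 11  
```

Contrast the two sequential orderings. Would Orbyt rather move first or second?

second

If Nexon leads: Orbyt's best replies are Alpha→Y, Beta→X, Gamma→Z; Nexon's induced payoffs 10, 19, 11; outcome (Beta, X), payoffs (19, 18).
If Orbyt leads: Nexon's best replies are X→Gamma, Y→Beta, Z→Gamma; Orbyt's induced payoffs 0, 17, 11; outcome (Beta, Y), payoffs (13, 17).
Orbyt gets 17 moving first and 18 moving second, so Orbyt prefers to move second.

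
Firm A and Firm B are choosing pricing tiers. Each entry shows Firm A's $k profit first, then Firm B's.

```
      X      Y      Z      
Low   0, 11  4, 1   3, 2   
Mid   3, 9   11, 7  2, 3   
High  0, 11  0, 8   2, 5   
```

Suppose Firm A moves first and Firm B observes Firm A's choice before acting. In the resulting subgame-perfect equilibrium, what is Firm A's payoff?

Work backward from Firm B's decision.
- Low: BR = X, leader payoff 0.
- Mid: BR = X, leader payoff 3.
- High: BR = X, leader payoff 0.
Maximizing over 0, 3, 0, Firm A chooses Mid. Subgame-perfect outcome: (Mid, X) with payoffs (3, 9).

3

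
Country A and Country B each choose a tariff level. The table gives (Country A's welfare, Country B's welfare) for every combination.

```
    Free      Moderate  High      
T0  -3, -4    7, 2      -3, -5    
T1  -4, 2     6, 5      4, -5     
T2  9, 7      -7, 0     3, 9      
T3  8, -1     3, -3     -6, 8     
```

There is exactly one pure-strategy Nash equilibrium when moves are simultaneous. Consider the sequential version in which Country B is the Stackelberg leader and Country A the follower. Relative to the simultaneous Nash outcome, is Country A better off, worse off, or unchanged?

better off

Work backward from Country A's decision.
- Free: BR = T2, leader payoff 7.
- Moderate: BR = T0, leader payoff 2.
- High: BR = T1, leader payoff -5.
Maximizing over 7, 2, -5, Country B chooses Free. Subgame-perfect outcome: (T2, Free) with payoffs (9, 7).
Now find the simultaneous Nash equilibrium.
Country A's best replies: Free→T2; Moderate→T0; High→T1.
Country B's best replies: T0→Moderate; T1→Moderate; T2→High; T3→High.
Only (T0, Moderate) has each player best-responding; Nash payoffs (7, 2).
Country A earns 9 sequentially versus 7 at the Nash outcome: better off.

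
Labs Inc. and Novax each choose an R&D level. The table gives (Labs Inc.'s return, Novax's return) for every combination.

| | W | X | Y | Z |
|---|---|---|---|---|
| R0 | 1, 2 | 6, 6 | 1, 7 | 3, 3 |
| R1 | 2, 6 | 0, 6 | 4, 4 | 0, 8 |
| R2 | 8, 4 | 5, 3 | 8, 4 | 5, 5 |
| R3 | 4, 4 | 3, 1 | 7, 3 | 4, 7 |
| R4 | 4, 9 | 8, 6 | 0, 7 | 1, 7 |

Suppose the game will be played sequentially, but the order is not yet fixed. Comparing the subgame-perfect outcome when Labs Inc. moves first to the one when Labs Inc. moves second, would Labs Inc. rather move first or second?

If Labs Inc. leads: Novax's best replies are R0→Y, R1→Z, R2→Z, R3→Z, R4→W; Labs Inc.'s induced payoffs 1, 0, 5, 4, 4; outcome (R2, Z), payoffs (5, 5).
If Novax leads: Labs Inc.'s best replies are W→R2, X→R4, Y→R2, Z→R2; Novax's induced payoffs 4, 6, 4, 5; outcome (R4, X), payoffs (8, 6).
Labs Inc. gets 5 moving first and 8 moving second, so Labs Inc. prefers to move second.

second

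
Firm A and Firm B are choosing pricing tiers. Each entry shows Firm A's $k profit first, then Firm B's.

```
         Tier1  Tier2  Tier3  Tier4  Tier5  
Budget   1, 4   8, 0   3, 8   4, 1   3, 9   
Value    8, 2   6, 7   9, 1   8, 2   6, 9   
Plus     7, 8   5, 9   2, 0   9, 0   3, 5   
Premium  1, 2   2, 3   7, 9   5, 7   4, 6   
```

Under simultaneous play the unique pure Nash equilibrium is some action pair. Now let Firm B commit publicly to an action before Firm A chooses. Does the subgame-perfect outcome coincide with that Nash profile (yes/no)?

yes

Backward induction with Firm B moving first.
- Tier1: BR = Value, leader payoff 2.
- Tier2: BR = Budget, leader payoff 0.
- Tier3: BR = Value, leader payoff 1.
- Tier4: BR = Plus, leader payoff 0.
- Tier5: BR = Value, leader payoff 9.
Maximizing over 2, 0, 1, 0, 9, Firm B chooses Tier5. Subgame-perfect outcome: (Value, Tier5) with payoffs (6, 9).
For the simultaneous game, intersect best replies.
Firm A's best replies: Tier1→Value; Tier2→Budget; Tier3→Value; Tier4→Plus; Tier5→Value.
Firm B's best replies: Budget→Tier5; Value→Tier5; Plus→Tier2; Premium→Tier3.
Only (Value, Tier5) has each player best-responding; Nash payoffs (6, 9).
Sequential outcome (Value, Tier5) coincides with the Nash profile (Value, Tier5).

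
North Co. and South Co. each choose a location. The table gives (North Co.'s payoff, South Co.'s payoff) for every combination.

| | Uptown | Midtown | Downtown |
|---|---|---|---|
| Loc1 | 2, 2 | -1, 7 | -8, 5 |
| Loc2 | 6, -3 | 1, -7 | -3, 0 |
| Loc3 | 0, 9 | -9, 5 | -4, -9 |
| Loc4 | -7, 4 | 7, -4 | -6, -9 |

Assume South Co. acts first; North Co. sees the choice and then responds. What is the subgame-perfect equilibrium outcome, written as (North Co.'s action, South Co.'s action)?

Backward induction with South Co. moving first.
- Uptown: North Co. compares 2, 6, 0, -7 and picks Loc2; South Co. would get -3.
- Midtown: North Co. compares -1, 1, -9, 7 and picks Loc4; South Co. would get -4.
- Downtown: North Co. compares -8, -3, -4, -6 and picks Loc2; South Co. would get 0.
Maximizing over -3, -4, 0, South Co. chooses Downtown. Subgame-perfect outcome: (Loc2, Downtown) with payoffs (-3, 0).

(Loc2, Downtown)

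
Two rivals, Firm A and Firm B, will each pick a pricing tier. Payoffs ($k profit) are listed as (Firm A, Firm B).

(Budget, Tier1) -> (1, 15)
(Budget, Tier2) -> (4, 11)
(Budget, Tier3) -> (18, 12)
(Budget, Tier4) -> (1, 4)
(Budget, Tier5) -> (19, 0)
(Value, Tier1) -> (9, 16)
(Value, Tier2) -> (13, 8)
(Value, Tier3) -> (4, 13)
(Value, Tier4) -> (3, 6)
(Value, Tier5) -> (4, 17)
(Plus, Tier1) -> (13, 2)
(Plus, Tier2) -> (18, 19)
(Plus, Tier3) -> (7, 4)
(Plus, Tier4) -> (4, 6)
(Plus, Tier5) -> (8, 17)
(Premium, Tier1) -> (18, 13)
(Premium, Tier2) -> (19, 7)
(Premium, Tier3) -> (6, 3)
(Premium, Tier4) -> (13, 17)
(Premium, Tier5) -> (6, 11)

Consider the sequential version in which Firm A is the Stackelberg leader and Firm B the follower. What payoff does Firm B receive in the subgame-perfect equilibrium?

19

Work backward from Firm B's decision.
- Budget → Firm B plays Tier1 (best of 15, 11, 12, 4, 0); Firm A gets 1.
- Value → Firm B plays Tier5 (best of 16, 8, 13, 6, 17); Firm A gets 4.
- Plus → Firm B plays Tier2 (best of 2, 19, 4, 6, 17); Firm A gets 18.
- Premium → Firm B plays Tier4 (best of 13, 7, 3, 17, 11); Firm A gets 13.
Firm A's induced payoffs are 1, 4, 18, 13, so Firm A commits to Plus. Subgame-perfect outcome: (Plus, Tier2) with payoffs (18, 19).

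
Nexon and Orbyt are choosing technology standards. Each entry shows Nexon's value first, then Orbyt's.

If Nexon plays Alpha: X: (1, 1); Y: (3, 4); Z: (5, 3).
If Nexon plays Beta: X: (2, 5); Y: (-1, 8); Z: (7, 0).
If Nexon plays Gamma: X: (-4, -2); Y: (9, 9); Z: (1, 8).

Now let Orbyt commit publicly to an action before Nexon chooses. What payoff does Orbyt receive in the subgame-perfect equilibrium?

9

Backward induction with Orbyt moving first.
- X: Nexon compares 1, 2, -4 and picks Beta; Orbyt would get 5.
- Y: Nexon compares 3, -1, 9 and picks Gamma; Orbyt would get 9.
- Z: Nexon compares 5, 7, 1 and picks Beta; Orbyt would get 0.
Orbyt's induced payoffs are 5, 9, 0, so Orbyt commits to Y. Subgame-perfect outcome: (Gamma, Y) with payoffs (9, 9).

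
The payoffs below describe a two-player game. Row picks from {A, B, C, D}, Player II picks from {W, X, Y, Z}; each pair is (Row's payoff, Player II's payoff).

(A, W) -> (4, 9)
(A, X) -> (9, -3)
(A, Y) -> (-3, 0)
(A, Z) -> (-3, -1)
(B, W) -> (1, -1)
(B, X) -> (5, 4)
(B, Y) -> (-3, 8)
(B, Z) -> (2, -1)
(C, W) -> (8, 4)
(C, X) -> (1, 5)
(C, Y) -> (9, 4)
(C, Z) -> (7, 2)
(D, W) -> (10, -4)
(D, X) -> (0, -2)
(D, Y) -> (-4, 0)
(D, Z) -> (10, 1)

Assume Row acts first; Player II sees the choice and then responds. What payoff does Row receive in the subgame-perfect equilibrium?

10

Solve by backward induction (Row leads).
- A → Player II plays W (best of 9, -3, 0, -1); Row gets 4.
- B → Player II plays Y (best of -1, 4, 8, -1); Row gets -3.
- C → Player II plays X (best of 4, 5, 4, 2); Row gets 1.
- D → Player II plays Z (best of -4, -2, 0, 1); Row gets 10.
Maximizing over 4, -3, 1, 10, Row chooses D. Subgame-perfect outcome: (D, Z) with payoffs (10, 1).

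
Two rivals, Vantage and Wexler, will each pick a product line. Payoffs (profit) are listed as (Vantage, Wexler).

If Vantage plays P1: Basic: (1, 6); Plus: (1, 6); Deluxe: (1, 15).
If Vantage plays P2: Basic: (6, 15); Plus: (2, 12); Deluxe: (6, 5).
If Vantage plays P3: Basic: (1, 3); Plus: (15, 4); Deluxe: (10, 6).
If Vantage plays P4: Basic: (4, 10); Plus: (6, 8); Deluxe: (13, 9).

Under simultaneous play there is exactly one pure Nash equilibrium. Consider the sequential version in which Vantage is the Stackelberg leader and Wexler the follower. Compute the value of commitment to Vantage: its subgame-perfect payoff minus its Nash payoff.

Work backward from Wexler's decision.
- P1: BR = Deluxe, leader payoff 1.
- P2: BR = Basic, leader payoff 6.
- P3: BR = Deluxe, leader payoff 10.
- P4: BR = Basic, leader payoff 4.
Among 1, 6, 10, 4, the best is 10 at P3. Subgame-perfect outcome: (P3, Deluxe) with payoffs (10, 6).
For the simultaneous game, intersect best replies.
Vantage's best replies: Basic→P2; Plus→P3; Deluxe→P4.
Wexler's best replies: P1→Deluxe; P2→Basic; P3→Deluxe; P4→Basic.
The unique mutual best reply is (P2, Basic), giving (6, 15).
Vantage's commitment gain: 10 − 6 = 4.

4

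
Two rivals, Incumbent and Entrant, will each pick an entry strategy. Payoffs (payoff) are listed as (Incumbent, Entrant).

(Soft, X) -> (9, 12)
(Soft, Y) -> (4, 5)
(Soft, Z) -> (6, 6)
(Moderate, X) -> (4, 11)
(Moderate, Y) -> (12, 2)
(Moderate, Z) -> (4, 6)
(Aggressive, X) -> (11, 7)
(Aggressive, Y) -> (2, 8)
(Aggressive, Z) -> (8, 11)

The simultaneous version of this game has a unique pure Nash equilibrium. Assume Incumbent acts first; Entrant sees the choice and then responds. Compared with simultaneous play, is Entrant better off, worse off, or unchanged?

Entrant best-responds to each possible Incumbent move:
- Soft → Entrant plays X (best of 12, 5, 6); Incumbent gets 9.
- Moderate → Entrant plays X (best of 11, 2, 6); Incumbent gets 4.
- Aggressive → Entrant plays Z (best of 7, 8, 11); Incumbent gets 8.
Incumbent's induced payoffs are 9, 4, 8, so Incumbent commits to Soft. Subgame-perfect outcome: (Soft, X) with payoffs (9, 12).
Under simultaneous play:
Incumbent's best replies: X→Aggressive; Y→Moderate; Z→Aggressive.
Entrant's best replies: Soft→X; Moderate→X; Aggressive→Z.
The unique mutual best reply is (Aggressive, Z), giving (8, 11).
Entrant earns 12 sequentially versus 11 at the Nash outcome: better off.

better off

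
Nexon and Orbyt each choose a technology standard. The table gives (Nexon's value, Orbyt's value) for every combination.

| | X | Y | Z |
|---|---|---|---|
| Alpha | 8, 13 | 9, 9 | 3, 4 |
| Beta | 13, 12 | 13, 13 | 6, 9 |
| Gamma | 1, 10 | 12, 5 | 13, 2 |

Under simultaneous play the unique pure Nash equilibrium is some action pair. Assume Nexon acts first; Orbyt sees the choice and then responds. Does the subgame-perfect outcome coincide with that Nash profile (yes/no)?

Orbyt best-responds to each possible Nexon move:
- Alpha → Orbyt plays X (best of 13, 9, 4); Nexon gets 8.
- Beta → Orbyt plays Y (best of 12, 13, 9); Nexon gets 13.
- Gamma → Orbyt plays X (best of 10, 5, 2); Nexon gets 1.
Among 8, 13, 1, the best is 13 at Beta. Subgame-perfect outcome: (Beta, Y) with payoffs (13, 13).
For the simultaneous game, intersect best replies.
Nexon's best replies: X→Beta; Y→Beta; Z→Gamma.
Orbyt's best replies: Alpha→X; Beta→Y; Gamma→X.
Only (Beta, Y) has each player best-responding; Nash payoffs (13, 13).
Sequential outcome (Beta, Y) coincides with the Nash profile (Beta, Y).

yes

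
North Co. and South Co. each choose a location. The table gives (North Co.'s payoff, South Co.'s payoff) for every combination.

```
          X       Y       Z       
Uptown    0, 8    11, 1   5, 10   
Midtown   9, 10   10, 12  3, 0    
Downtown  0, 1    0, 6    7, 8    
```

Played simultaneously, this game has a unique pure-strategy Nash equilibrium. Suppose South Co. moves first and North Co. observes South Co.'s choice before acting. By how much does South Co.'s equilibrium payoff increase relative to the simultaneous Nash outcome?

Backward induction with South Co. moving first.
- X: BR = Midtown, leader payoff 10.
- Y: BR = Uptown, leader payoff 1.
- Z: BR = Downtown, leader payoff 8.
Maximizing over 10, 1, 8, South Co. chooses X. Subgame-perfect outcome: (Midtown, X) with payoffs (9, 10).
Under simultaneous play:
North Co.'s best replies: X→Midtown; Y→Uptown; Z→Downtown.
South Co.'s best replies: Uptown→Z; Midtown→Y; Downtown→Z.
The unique mutual best reply is (Downtown, Z), giving (7, 8).
South Co.'s commitment gain: 10 − 8 = 2.

2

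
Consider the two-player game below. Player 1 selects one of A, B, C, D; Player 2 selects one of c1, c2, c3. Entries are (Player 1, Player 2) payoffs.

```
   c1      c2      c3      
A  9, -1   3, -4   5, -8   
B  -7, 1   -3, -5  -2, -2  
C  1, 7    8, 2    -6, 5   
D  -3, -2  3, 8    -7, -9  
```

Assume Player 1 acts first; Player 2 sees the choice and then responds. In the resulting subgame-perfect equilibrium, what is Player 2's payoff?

-1

Backward induction with Player 1 moving first.
- A → Player 2 plays c1 (best of -1, -4, -8); Player 1 gets 9.
- B → Player 2 plays c1 (best of 1, -5, -2); Player 1 gets -7.
- C → Player 2 plays c1 (best of 7, 2, 5); Player 1 gets 1.
- D → Player 2 plays c2 (best of -2, 8, -9); Player 1 gets 3.
Maximizing over 9, -7, 1, 3, Player 1 chooses A. Subgame-perfect outcome: (A, c1) with payoffs (9, -1).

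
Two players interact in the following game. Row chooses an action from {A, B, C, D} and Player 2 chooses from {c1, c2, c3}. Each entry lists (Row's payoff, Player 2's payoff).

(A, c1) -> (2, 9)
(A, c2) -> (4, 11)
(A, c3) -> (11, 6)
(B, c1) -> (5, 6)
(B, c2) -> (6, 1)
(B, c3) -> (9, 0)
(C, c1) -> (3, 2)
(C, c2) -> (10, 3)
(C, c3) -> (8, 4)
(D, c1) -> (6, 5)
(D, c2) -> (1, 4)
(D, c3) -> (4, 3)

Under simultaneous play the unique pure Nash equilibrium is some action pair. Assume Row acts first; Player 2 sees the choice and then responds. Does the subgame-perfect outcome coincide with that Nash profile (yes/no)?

Backward induction with Row moving first.
- A: BR = c2, leader payoff 4.
- B: BR = c1, leader payoff 5.
- C: BR = c3, leader payoff 8.
- D: BR = c1, leader payoff 6.
Among 4, 5, 8, 6, the best is 8 at C. Subgame-perfect outcome: (C, c3) with payoffs (8, 4).
For the simultaneous game, intersect best replies.
Row's best replies: c1→D; c2→C; c3→A.
Player 2's best replies: A→c2; B→c1; C→c3; D→c1.
The unique mutual best reply is (D, c1), giving (6, 5).
Sequential outcome (C, c3) differs from the Nash profile (D, c1).

no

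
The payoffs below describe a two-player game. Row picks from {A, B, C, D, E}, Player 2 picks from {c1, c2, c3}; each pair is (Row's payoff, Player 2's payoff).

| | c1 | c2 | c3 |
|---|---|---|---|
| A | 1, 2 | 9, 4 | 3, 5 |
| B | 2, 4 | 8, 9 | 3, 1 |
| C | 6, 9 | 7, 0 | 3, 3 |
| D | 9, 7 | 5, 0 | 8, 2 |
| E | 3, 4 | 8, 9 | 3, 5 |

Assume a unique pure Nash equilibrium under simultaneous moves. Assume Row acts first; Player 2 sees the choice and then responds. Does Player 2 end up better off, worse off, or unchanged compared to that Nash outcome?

unchanged

Player 2 best-responds to each possible Row move:
- A: Player 2 compares 2, 4, 5 and picks c3; Row would get 3.
- B: Player 2 compares 4, 9, 1 and picks c2; Row would get 8.
- C: Player 2 compares 9, 0, 3 and picks c1; Row would get 6.
- D: Player 2 compares 7, 0, 2 and picks c1; Row would get 9.
- E: Player 2 compares 4, 9, 5 and picks c2; Row would get 8.
Maximizing over 3, 8, 6, 9, 8, Row chooses D. Subgame-perfect outcome: (D, c1) with payoffs (9, 7).
Under simultaneous play:
Row's best replies: c1→D; c2→A; c3→D.
Player 2's best replies: A→c3; B→c2; C→c1; D→c1; E→c2.
Only (D, c1) has each player best-responding; Nash payoffs (9, 7).
Player 2 earns 7 sequentially versus 7 at the Nash outcome: unchanged.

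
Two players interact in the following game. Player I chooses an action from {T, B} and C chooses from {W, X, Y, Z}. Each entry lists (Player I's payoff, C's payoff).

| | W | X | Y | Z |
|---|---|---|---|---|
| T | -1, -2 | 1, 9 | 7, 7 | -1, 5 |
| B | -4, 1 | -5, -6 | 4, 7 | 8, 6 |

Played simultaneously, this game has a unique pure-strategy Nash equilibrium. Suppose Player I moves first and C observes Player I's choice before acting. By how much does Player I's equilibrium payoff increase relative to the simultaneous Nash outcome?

3

Backward induction with Player I moving first.
- T: BR = X, leader payoff 1.
- B: BR = Y, leader payoff 4.
Among 1, 4, the best is 4 at B. Subgame-perfect outcome: (B, Y) with payoffs (4, 7).
Under simultaneous play:
Player I's best replies: W→T; X→T; Y→T; Z→B.
C's best replies: T→X; B→Y.
Only (T, X) has each player best-responding; Nash payoffs (1, 9).
Player I's commitment gain: 4 − 1 = 3.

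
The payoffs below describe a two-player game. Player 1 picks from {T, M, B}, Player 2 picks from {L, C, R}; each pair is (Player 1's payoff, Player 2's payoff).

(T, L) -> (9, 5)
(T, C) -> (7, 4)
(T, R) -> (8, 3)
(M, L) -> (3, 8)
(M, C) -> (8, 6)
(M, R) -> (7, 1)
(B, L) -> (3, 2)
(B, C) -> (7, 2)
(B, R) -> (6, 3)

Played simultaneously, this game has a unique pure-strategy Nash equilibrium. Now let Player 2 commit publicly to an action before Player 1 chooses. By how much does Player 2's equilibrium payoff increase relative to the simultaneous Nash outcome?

Work backward from Player 1's decision.
- L → Player 1 plays T (best of 9, 3, 3); Player 2 gets 5.
- C → Player 1 plays M (best of 7, 8, 7); Player 2 gets 6.
- R → Player 1 plays T (best of 8, 7, 6); Player 2 gets 3.
Maximizing over 5, 6, 3, Player 2 chooses C. Subgame-perfect outcome: (M, C) with payoffs (8, 6).
Under simultaneous play:
Player 1's best replies: L→T; C→M; R→T.
Player 2's best replies: T→L; M→L; B→R.
Only (T, L) has each player best-responding; Nash payoffs (9, 5).
Player 2's commitment gain: 6 − 5 = 1.

1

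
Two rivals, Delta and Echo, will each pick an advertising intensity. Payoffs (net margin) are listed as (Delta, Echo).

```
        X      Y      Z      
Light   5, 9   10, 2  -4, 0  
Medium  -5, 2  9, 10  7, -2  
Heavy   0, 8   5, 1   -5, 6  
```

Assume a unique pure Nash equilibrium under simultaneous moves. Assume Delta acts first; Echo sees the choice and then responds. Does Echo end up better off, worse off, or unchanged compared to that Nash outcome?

better off

Echo best-responds to each possible Delta move:
- Light: BR = X, leader payoff 5.
- Medium: BR = Y, leader payoff 9.
- Heavy: BR = X, leader payoff 0.
Maximizing over 5, 9, 0, Delta chooses Medium. Subgame-perfect outcome: (Medium, Y) with payoffs (9, 10).
Under simultaneous play:
Delta's best replies: X→Light; Y→Light; Z→Medium.
Echo's best replies: Light→X; Medium→Y; Heavy→X.
Only (Light, X) has each player best-responding; Nash payoffs (5, 9).
Echo earns 10 sequentially versus 9 at the Nash outcome: better off.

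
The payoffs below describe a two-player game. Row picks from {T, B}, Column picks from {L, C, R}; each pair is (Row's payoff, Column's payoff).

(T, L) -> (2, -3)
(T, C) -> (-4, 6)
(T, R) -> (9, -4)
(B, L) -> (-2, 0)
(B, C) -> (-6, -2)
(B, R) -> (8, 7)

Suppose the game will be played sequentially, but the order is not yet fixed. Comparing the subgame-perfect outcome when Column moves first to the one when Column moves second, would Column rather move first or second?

If Row leads: Column's best replies are T→C, B→R; Row's induced payoffs -4, 8; outcome (B, R), payoffs (8, 7).
If Column leads: Row's best replies are L→T, C→T, R→T; Column's induced payoffs -3, 6, -4; outcome (T, C), payoffs (-4, 6).
Column gets 6 moving first and 7 moving second, so Column prefers to move second.

second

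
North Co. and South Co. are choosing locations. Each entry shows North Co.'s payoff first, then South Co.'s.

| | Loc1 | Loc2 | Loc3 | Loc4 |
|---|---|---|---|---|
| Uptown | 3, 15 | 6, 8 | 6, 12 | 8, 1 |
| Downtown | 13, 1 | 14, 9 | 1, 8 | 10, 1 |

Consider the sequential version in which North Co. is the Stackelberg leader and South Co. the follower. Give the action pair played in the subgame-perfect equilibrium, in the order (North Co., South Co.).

South Co. best-responds to each possible North Co. move:
- Uptown → South Co. plays Loc1 (best of 15, 8, 12, 1); North Co. gets 3.
- Downtown → South Co. plays Loc2 (best of 1, 9, 8, 1); North Co. gets 14.
North Co.'s induced payoffs are 3, 14, so North Co. commits to Downtown. Subgame-perfect outcome: (Downtown, Loc2) with payoffs (14, 9).

(Downtown, Loc2)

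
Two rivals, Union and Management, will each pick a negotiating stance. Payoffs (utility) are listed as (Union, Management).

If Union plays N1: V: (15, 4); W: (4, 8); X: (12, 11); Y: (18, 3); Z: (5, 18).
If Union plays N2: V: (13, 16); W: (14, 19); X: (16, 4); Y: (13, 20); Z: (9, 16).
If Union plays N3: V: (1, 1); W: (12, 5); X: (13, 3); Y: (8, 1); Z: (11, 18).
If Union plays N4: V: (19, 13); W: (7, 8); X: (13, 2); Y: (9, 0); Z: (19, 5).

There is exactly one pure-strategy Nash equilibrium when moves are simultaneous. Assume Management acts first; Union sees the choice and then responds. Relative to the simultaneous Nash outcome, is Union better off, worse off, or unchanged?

Work backward from Union's decision.
- V: BR = N4, leader payoff 13.
- W: BR = N2, leader payoff 19.
- X: BR = N2, leader payoff 4.
- Y: BR = N1, leader payoff 3.
- Z: BR = N4, leader payoff 5.
Maximizing over 13, 19, 4, 3, 5, Management chooses W. Subgame-perfect outcome: (N2, W) with payoffs (14, 19).
Under simultaneous play:
Union's best replies: V→N4; W→N2; X→N2; Y→N1; Z→N4.
Management's best replies: N1→Z; N2→Y; N3→Z; N4→V.
The unique mutual best reply is (N4, V), giving (19, 13).
Union earns 14 sequentially versus 19 at the Nash outcome: worse off.

worse off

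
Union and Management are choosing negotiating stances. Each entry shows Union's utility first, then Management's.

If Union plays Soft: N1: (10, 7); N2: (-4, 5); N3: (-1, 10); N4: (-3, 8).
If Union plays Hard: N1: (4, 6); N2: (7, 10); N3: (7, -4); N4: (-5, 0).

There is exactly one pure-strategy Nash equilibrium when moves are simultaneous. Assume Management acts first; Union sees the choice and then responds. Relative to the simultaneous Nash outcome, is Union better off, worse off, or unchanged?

unchanged

Union best-responds to each possible Management move:
- N1 → Union plays Soft (best of 10, 4); Management gets 7.
- N2 → Union plays Hard (best of -4, 7); Management gets 10.
- N3 → Union plays Hard (best of -1, 7); Management gets -4.
- N4 → Union plays Soft (best of -3, -5); Management gets 8.
Maximizing over 7, 10, -4, 8, Management chooses N2. Subgame-perfect outcome: (Hard, N2) with payoffs (7, 10).
Now find the simultaneous Nash equilibrium.
Union's best replies: N1→Soft; N2→Hard; N3→Hard; N4→Soft.
Management's best replies: Soft→N3; Hard→N2.
Only (Hard, N2) has each player best-responding; Nash payoffs (7, 10).
Union earns 7 sequentially versus 7 at the Nash outcome: unchanged.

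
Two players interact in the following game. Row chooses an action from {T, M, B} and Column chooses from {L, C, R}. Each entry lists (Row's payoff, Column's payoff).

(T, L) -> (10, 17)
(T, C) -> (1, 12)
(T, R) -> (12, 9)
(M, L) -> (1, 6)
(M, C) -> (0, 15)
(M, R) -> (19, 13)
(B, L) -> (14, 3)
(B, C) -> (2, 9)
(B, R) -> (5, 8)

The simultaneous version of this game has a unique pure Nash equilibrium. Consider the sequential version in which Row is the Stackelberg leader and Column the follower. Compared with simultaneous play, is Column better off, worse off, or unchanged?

Column best-responds to each possible Row move:
- T: Column compares 17, 12, 9 and picks L; Row would get 10.
- M: Column compares 6, 15, 13 and picks C; Row would get 0.
- B: Column compares 3, 9, 8 and picks C; Row would get 2.
Among 10, 0, 2, the best is 10 at T. Subgame-perfect outcome: (T, L) with payoffs (10, 17).
For the simultaneous game, intersect best replies.
Row's best replies: L→B; C→B; R→M.
Column's best replies: T→L; M→C; B→C.
The unique mutual best reply is (B, C), giving (2, 9).
Column earns 17 sequentially versus 9 at the Nash outcome: better off.

better off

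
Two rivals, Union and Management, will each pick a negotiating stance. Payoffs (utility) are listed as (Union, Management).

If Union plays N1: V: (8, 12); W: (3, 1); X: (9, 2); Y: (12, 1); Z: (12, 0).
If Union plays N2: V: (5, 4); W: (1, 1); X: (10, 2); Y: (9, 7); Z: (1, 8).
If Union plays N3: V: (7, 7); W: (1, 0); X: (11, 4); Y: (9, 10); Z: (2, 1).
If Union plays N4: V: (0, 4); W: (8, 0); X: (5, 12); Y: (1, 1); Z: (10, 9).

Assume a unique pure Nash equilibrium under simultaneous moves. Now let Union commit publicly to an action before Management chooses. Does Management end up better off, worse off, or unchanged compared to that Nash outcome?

Backward induction with Union moving first.
- N1 → Management plays V (best of 12, 1, 2, 1, 0); Union gets 8.
- N2 → Management plays Z (best of 4, 1, 2, 7, 8); Union gets 1.
- N3 → Management plays Y (best of 7, 0, 4, 10, 1); Union gets 9.
- N4 → Management plays X (best of 4, 0, 12, 1, 9); Union gets 5.
Union's induced payoffs are 8, 1, 9, 5, so Union commits to N3. Subgame-perfect outcome: (N3, Y) with payoffs (9, 10).
For the simultaneous game, intersect best replies.
Union's best replies: V→N1; W→N4; X→N3; Y→N1; Z→N1.
Management's best replies: N1→V; N2→Z; N3→Y; N4→X.
Only (N1, V) has each player best-responding; Nash payoffs (8, 12).
Management earns 10 sequentially versus 12 at the Nash outcome: worse off.

worse off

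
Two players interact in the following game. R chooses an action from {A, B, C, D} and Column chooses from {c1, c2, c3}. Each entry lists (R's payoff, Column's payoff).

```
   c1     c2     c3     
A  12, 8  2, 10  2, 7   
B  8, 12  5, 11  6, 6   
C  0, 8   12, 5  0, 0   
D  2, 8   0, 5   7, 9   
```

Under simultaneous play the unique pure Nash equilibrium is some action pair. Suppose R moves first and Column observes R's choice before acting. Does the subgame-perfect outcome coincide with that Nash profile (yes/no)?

no

Column best-responds to each possible R move:
- A: BR = c2, leader payoff 2.
- B: BR = c1, leader payoff 8.
- C: BR = c1, leader payoff 0.
- D: BR = c3, leader payoff 7.
R's induced payoffs are 2, 8, 0, 7, so R commits to B. Subgame-perfect outcome: (B, c1) with payoffs (8, 12).
Now find the simultaneous Nash equilibrium.
R's best replies: c1→A; c2→C; c3→D.
Column's best replies: A→c2; B→c1; C→c1; D→c3.
Only (D, c3) has each player best-responding; Nash payoffs (7, 9).
Sequential outcome (B, c1) differs from the Nash profile (D, c3).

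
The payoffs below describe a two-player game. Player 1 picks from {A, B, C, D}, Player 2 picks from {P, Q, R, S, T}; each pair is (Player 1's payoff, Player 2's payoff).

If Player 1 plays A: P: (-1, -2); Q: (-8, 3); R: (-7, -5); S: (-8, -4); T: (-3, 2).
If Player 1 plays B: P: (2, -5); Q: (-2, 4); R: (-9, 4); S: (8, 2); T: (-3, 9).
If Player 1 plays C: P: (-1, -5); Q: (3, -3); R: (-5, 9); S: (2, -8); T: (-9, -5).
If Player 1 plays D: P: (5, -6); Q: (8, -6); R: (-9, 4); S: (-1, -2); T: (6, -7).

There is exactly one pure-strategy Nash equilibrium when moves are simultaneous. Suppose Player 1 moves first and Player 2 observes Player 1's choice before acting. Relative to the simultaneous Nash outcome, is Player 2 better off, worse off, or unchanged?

unchanged

Solve by backward induction (Player 1 leads).
- A: Player 2 compares -2, 3, -5, -4, 2 and picks Q; Player 1 would get -8.
- B: Player 2 compares -5, 4, 4, 2, 9 and picks T; Player 1 would get -3.
- C: Player 2 compares -5, -3, 9, -8, -5 and picks R; Player 1 would get -5.
- D: Player 2 compares -6, -6, 4, -2, -7 and picks R; Player 1 would get -9.
Maximizing over -8, -3, -5, -9, Player 1 chooses B. Subgame-perfect outcome: (B, T) with payoffs (-3, 9).
Under simultaneous play:
Player 1's best replies: P→D; Q→D; R→C; S→B; T→D.
Player 2's best replies: A→Q; B→T; C→R; D→R.
The unique mutual best reply is (C, R), giving (-5, 9).
Player 2 earns 9 sequentially versus 9 at the Nash outcome: unchanged.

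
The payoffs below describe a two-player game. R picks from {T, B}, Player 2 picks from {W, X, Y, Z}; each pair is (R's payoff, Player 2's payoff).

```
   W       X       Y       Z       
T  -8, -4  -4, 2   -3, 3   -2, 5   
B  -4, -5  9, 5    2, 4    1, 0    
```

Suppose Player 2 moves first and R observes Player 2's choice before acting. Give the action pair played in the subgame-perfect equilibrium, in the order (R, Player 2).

(B, X)

Work backward from R's decision.
- W: R compares -8, -4 and picks B; Player 2 would get -5.
- X: R compares -4, 9 and picks B; Player 2 would get 5.
- Y: R compares -3, 2 and picks B; Player 2 would get 4.
- Z: R compares -2, 1 and picks B; Player 2 would get 0.
Player 2's induced payoffs are -5, 5, 4, 0, so Player 2 commits to X. Subgame-perfect outcome: (B, X) with payoffs (9, 5).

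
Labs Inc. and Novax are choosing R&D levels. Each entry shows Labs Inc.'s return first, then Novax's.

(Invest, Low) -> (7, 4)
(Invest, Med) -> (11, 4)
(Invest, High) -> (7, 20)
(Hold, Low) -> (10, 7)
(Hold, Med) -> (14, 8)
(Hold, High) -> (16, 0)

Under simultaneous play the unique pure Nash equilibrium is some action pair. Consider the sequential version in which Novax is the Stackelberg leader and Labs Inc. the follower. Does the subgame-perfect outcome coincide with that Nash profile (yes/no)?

Labs Inc. best-responds to each possible Novax move:
- Low: Labs Inc. compares 7, 10 and picks Hold; Novax would get 7.
- Med: Labs Inc. compares 11, 14 and picks Hold; Novax would get 8.
- High: Labs Inc. compares 7, 16 and picks Hold; Novax would get 0.
Among 7, 8, 0, the best is 8 at Med. Subgame-perfect outcome: (Hold, Med) with payoffs (14, 8).
For the simultaneous game, intersect best replies.
Labs Inc.'s best replies: Low→Hold; Med→Hold; High→Hold.
Novax's best replies: Invest→High; Hold→Med.
Only (Hold, Med) has each player best-responding; Nash payoffs (14, 8).
Sequential outcome (Hold, Med) coincides with the Nash profile (Hold, Med).

yes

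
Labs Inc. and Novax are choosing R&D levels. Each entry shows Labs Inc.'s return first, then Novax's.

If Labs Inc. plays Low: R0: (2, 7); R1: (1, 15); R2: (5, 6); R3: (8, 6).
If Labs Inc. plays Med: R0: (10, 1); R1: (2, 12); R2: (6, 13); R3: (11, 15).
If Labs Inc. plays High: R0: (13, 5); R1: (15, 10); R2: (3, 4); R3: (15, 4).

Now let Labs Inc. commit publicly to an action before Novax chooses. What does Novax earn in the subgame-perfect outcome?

Backward induction with Labs Inc. moving first.
- Low: BR = R1, leader payoff 1.
- Med: BR = R3, leader payoff 11.
- High: BR = R1, leader payoff 15.
Among 1, 11, 15, the best is 15 at High. Subgame-perfect outcome: (High, R1) with payoffs (15, 10).

10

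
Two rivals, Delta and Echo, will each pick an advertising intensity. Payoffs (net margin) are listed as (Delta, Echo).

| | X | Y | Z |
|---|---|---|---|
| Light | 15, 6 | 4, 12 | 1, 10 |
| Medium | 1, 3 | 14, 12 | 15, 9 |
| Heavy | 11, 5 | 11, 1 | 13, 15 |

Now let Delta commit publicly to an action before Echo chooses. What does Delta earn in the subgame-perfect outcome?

Echo best-responds to each possible Delta move:
- Light: Echo compares 6, 12, 10 and picks Y; Delta would get 4.
- Medium: Echo compares 3, 12, 9 and picks Y; Delta would get 14.
- Heavy: Echo compares 5, 1, 15 and picks Z; Delta would get 13.
Delta's induced payoffs are 4, 14, 13, so Delta commits to Medium. Subgame-perfect outcome: (Medium, Y) with payoffs (14, 12).

14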